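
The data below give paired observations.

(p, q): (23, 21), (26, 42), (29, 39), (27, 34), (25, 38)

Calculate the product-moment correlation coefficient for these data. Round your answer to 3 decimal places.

n = 5, Σp = 130, Σq = 174, Σp² = 3400, Σq² = 6326, Σpq = 4574
nΣpq − ΣpΣq = 22870 − 22620 = 250
nΣp² − (Σp)² = 17000 − 16900 = 100; nΣq² − (Σq)² = 31630 − 30276 = 1354
r = 250 / √(100 × 1354) = 250 / 367.9674 ≈ 0.679

0.679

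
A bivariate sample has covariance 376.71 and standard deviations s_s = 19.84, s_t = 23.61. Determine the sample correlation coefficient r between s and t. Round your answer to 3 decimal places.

0.804

r = Cov(s,t) / (s_s · s_t) = 376.71 / (19.84 × 23.61)
  = 376.71 / 468.4224 ≈ 0.804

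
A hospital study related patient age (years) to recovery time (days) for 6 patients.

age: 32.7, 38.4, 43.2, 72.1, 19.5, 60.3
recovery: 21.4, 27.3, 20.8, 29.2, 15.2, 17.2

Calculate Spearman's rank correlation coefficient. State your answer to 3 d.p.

0.486

Rank age: 2, 3, 4, 6, 1, 5
Rank recovery: 4, 5, 3, 6, 1, 2
d = rank(age) − rank(recovery): -2, -2, 1, 0, 0, 3; Σd² = 18
ρ = 1 − 6Σd² / [n(n²−1)] = 1 − 6×18 / (6×35) = 1 − 108/210 ≈ 0.486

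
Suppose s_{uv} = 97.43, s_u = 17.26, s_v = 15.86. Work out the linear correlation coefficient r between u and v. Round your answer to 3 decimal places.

r = Cov(u,v) / (s_u · s_v) = 97.43 / (17.26 × 15.86)
  = 97.43 / 273.7436 ≈ 0.356

0.356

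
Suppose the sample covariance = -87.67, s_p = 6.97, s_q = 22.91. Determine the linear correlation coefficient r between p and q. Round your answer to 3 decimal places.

r = Cov(p,q) / (s_p · s_q) = -87.67 / (6.97 × 22.91)
  = -87.67 / 159.6827 ≈ -0.549

-0.549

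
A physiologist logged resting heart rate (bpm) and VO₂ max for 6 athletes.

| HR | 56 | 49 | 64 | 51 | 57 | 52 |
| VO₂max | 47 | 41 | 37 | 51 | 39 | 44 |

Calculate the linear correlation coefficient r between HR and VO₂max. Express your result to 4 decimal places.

-0.5703

n = 6, Σx = 329, Σy = 259, Σx² = 18187, Σy² = 11317, Σxy = 14121
nΣxy − ΣxΣy = 84726 − 85211 = -485
nΣx² − (Σx)² = 109122 − 108241 = 881; nΣy² − (Σy)² = 67902 − 67081 = 821
r = -485 / √(881 × 821) = -485 / 850.4710 ≈ -0.5703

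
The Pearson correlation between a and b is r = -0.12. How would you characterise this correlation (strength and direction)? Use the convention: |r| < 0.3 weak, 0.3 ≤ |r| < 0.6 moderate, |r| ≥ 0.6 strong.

r = -0.12 < 0 so the relationship is negative.
|r| = 0.12, which falls in the weak range.

weak negative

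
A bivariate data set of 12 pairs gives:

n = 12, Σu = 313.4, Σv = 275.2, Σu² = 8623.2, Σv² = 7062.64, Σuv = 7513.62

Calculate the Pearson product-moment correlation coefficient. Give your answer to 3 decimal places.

r = (nΣuv − ΣuΣv) / √[(nΣu² − (Σu)²)(nΣv² − (Σv)²)]
Numerator: 12×7513.62 − 313.4×275.2 = 3915.76
Denominator: √[(103478.4 − 98219.56)(84751.68 − 75735.04)] = √[5258.84 × 9016.64] = 6886.0052
r = 3915.76 / 6886.0052 ≈ 0.569

0.569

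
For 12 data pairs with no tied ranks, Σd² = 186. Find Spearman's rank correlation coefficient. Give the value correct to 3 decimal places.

ρ = 1 − 6Σd² / [n(n²−1)] = 1 − 6×186 / (12×143)
  = 1 − 1116/1716 = 1 − 0.6503 ≈ 0.350

0.350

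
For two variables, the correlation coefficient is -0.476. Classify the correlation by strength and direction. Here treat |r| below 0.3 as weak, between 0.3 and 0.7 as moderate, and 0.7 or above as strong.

r = -0.476 < 0 so the relationship is negative.
|r| = 0.476, which falls in the moderate range.

moderate negative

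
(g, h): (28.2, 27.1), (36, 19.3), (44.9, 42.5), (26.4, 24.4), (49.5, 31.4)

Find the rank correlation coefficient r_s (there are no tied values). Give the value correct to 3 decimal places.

0.600

Rank g: 2, 3, 4, 1, 5
Rank h: 3, 1, 5, 2, 4
d = rank(g) − rank(h): -1, 2, -1, -1, 1; Σd² = 8
ρ = 1 − 6Σd² / [n(n²−1)] = 1 − 6×8 / (5×24) = 1 − 48/120 ≈ 0.600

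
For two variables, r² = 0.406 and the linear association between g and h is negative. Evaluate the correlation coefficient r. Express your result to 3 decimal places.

-0.637

|r| = √0.406 = 0.637
The association is negative, so r = −0.637.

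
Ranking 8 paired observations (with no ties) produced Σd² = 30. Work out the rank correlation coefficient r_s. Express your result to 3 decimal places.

ρ = 1 − 6Σd² / [n(n²−1)] = 1 − 6×30 / (8×63)
  = 1 − 180/504 = 1 − 0.3571 ≈ 0.643

0.643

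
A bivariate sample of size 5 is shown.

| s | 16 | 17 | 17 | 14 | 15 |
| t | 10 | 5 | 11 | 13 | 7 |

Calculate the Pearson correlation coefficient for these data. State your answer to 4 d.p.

n = 5, Σs = 79, Σt = 46, Σs² = 1255, Σt² = 464, Σst = 719
nΣst − ΣsΣt = 3595 − 3634 = -39
nΣs² − (Σs)² = 6275 − 6241 = 34; nΣt² − (Σt)² = 2320 − 2116 = 204
r = -39 / √(34 × 204) = -39 / 83.2827 ≈ -0.4683

-0.4683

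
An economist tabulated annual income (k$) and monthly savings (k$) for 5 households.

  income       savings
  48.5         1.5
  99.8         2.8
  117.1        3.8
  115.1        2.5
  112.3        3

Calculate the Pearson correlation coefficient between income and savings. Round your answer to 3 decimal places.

0.847

n = 5, Σx = 492.8, Σy = 13.6, Σx² = 51884, Σy² = 39.78, Σxy = 1421.82
nΣxy − ΣxΣy = 7109.1 − 6702.08 = 407.02
nΣx² − (Σx)² = 259420 − 242851.84 = 16568.16; nΣy² − (Σy)² = 198.9 − 184.96 = 13.94
r = 407.02 / √(16568.16 × 13.94) = 407.02 / 480.5831 ≈ 0.847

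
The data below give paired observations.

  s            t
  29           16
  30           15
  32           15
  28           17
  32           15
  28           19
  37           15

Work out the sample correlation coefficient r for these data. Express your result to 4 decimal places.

n = 7, Σs = 216, Σt = 112, Σs² = 6726, Σt² = 1806, Σst = 3437
nΣst − ΣsΣt = 24059 − 24192 = -133
nΣs² − (Σs)² = 47082 − 46656 = 426; nΣt² − (Σt)² = 12642 − 12544 = 98
r = -133 / √(426 × 98) = -133 / 204.3233 ≈ -0.6509

-0.6509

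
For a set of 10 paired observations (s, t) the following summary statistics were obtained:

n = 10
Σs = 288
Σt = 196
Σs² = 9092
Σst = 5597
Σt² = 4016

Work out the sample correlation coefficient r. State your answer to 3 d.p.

-0.128

r = (nΣst − ΣsΣt) / √[(nΣs² − (Σs)²)(nΣt² − (Σt)²)]
Numerator: 10×5597 − 288×196 = -478
Denominator: √[(90920 − 82944)(40160 − 38416)] = √[7976 × 1744] = 3729.6305
r = -478 / 3729.6305 ≈ -0.128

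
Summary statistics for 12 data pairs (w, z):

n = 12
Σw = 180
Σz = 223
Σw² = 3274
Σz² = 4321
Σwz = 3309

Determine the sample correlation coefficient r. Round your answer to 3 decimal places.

r = (nΣwz − ΣwΣz) / √[(nΣw² − (Σw)²)(nΣz² − (Σz)²)]
Numerator: 12×3309 − 180×223 = -432
Denominator: √[(39288 − 32400)(51852 − 49729)] = √[6888 × 2123] = 3824.0324
r = -432 / 3824.0324 ≈ -0.113

-0.113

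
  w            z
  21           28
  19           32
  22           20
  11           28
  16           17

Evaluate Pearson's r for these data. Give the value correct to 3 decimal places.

n = 5, Σw = 89, Σz = 125, Σw² = 1663, Σz² = 3281, Σwz = 2216
nΣwz − ΣwΣz = 11080 − 11125 = -45
nΣw² − (Σw)² = 8315 − 7921 = 394; nΣz² − (Σz)² = 16405 − 15625 = 780
r = -45 / √(394 × 780) = -45 / 554.3645 ≈ -0.081

-0.081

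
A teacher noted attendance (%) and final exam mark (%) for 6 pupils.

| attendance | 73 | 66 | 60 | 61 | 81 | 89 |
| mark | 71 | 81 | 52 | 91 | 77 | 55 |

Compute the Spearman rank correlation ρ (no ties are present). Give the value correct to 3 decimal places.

-0.086

Rank attendance: 4, 3, 1, 2, 5, 6
Rank mark: 3, 5, 1, 6, 4, 2
d = rank(attendance) − rank(mark): 1, -2, 0, -4, 1, 4; Σd² = 38
ρ = 1 − 6Σd² / [n(n²−1)] = 1 − 6×38 / (6×35) = 1 − 228/210 ≈ -0.086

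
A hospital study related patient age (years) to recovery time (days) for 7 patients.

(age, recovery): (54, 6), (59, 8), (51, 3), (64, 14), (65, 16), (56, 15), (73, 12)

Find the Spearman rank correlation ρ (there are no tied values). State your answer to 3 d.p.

0.643

Rank age: 2, 4, 1, 5, 6, 3, 7
Rank recovery: 2, 3, 1, 5, 7, 6, 4
d = rank(age) − rank(recovery): 0, 1, 0, 0, -1, -3, 3; Σd² = 20
ρ = 1 − 6Σd² / [n(n²−1)] = 1 − 6×20 / (7×48) = 1 − 120/336 ≈ 0.643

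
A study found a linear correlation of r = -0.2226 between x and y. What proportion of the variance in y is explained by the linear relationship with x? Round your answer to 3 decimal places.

r² = (-0.2226)² = 0.050

0.050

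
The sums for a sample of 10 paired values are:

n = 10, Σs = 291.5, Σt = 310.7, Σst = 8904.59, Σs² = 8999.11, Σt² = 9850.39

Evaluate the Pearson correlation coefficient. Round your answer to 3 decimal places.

r = (nΣst − ΣsΣt) / √[(nΣs² − (Σs)²)(nΣt² − (Σt)²)]
Numerator: 10×8904.59 − 291.5×310.7 = -1523.15
Denominator: √[(89991.1 − 84972.25)(98503.9 − 96534.49)] = √[5018.85 × 1969.41] = 3143.9105
r = -1523.15 / 3143.9105 ≈ -0.484

-0.484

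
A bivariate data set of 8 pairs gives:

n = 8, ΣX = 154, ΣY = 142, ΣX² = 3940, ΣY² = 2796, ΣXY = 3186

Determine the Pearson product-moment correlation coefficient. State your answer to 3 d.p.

r = (nΣXY − ΣXΣY) / √[(nΣX² − (ΣX)²)(nΣY² − (ΣY)²)]
Numerator: 8×3186 − 154×142 = 3620
Denominator: √[(31520 − 23716)(22368 − 20164)] = √[7804 × 2204] = 4147.2902
r = 3620 / 4147.2902 ≈ 0.873

0.873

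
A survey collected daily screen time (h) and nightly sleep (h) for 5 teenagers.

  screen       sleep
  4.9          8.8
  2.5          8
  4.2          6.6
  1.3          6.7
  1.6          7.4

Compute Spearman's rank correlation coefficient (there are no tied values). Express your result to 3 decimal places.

0.400

Rank screen: 5, 3, 4, 1, 2
Rank sleep: 5, 4, 1, 2, 3
d = rank(screen) − rank(sleep): 0, -1, 3, -1, -1; Σd² = 12
ρ = 1 − 6Σd² / [n(n²−1)] = 1 − 6×12 / (5×24) = 1 − 72/120 ≈ 0.400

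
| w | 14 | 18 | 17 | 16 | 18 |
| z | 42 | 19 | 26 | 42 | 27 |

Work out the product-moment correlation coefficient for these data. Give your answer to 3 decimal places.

-0.862

n = 5, Σw = 83, Σz = 156, Σw² = 1389, Σz² = 5294, Σwz = 2530
nΣwz − ΣwΣz = 12650 − 12948 = -298
nΣw² − (Σw)² = 6945 − 6889 = 56; nΣz² − (Σz)² = 26470 − 24336 = 2134
r = -298 / √(56 × 2134) = -298 / 345.6935 ≈ -0.862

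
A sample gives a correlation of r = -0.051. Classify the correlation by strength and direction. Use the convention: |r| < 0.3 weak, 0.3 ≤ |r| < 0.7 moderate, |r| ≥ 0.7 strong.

r = -0.051 < 0 so the relationship is negative.
|r| = 0.051, which falls in the weak range.

weak negative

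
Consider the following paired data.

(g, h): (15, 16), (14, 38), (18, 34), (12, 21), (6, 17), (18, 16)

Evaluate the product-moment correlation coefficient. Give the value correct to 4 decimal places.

n = 6, Σg = 83, Σh = 142, Σg² = 1249, Σh² = 3842, Σgh = 2026
nΣgh − ΣgΣh = 12156 − 11786 = 370
nΣg² − (Σg)² = 7494 − 6889 = 605; nΣh² − (Σh)² = 23052 − 20164 = 2888
r = 370 / √(605 × 2888) = 370 / 1321.8321 ≈ 0.2799

0.2799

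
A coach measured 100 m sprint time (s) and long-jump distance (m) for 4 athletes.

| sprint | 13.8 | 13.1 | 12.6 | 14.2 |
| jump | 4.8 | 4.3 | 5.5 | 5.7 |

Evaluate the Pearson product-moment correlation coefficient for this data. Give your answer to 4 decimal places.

n = 4, Σx = 53.7, Σy = 20.3, Σx² = 722.45, Σy² = 104.27, Σxy = 272.81
nΣxy − ΣxΣy = 1091.24 − 1090.11 = 1.13
nΣx² − (Σx)² = 2889.8 − 2883.69 = 6.11; nΣy² − (Σy)² = 417.08 − 412.09 = 4.99
r = 1.13 / √(6.11 × 4.99) = 1.13 / 5.5217 ≈ 0.2046

0.2046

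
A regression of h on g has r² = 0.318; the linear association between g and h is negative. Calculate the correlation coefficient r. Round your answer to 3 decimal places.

|r| = √0.318 = 0.564
The association is negative, so r = −0.564.

-0.564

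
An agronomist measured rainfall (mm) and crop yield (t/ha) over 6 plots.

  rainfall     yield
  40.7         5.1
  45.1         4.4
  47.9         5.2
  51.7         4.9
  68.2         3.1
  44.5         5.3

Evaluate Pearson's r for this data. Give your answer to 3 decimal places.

n = 6, Σx = 298.1, Σy = 28, Σx² = 15289.29, Σy² = 134.12, Σxy = 1355.69
nΣxy − ΣxΣy = 8134.14 − 8346.8 = -212.66
nΣx² − (Σx)² = 91735.74 − 88863.61 = 2872.13; nΣy² − (Σy)² = 804.72 − 784 = 20.72
r = -212.66 / √(2872.13 × 20.72) = -212.66 / 243.9478 ≈ -0.872

-0.872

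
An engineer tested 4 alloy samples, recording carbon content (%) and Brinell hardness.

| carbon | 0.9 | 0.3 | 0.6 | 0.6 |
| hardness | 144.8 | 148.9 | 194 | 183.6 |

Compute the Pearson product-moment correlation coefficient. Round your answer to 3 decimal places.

-0.068

n = 4, Σx = 2.4, Σy = 671.3, Σx² = 1.62, Σy² = 114483.21, Σxy = 401.55
nΣxy − ΣxΣy = 1606.2 − 1611.12 = -4.92
nΣx² − (Σx)² = 6.48 − 5.76 = 0.72; nΣy² − (Σy)² = 457932.84 − 450643.69 = 7289.15
r = -4.92 / √(0.72 × 7289.15) = -4.92 / 72.4444 ≈ -0.068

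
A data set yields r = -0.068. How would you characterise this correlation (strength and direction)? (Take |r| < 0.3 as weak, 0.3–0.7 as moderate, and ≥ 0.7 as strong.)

r = -0.068 < 0 so the relationship is negative.
|r| = 0.068, which falls in the weak range.

weak negative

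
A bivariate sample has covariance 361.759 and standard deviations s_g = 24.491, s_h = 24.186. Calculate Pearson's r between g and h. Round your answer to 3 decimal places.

r = Cov(g,h) / (s_g · s_h) = 361.759 / (24.491 × 24.186)
  = 361.759 / 592.3393 ≈ 0.611

0.611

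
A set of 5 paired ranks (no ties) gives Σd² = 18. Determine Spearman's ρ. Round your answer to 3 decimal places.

ρ = 1 − 6Σd² / [n(n²−1)] = 1 − 6×18 / (5×24)
  = 1 − 108/120 = 1 − 0.9000 ≈ 0.100

0.100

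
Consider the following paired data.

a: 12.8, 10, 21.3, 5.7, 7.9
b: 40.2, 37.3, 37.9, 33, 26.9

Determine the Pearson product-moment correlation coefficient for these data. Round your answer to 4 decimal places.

0.5699

n = 5, Σa = 57.7, Σb = 175.3, Σa² = 812.43, Σb² = 6256.35, Σab = 2095.44
nΣab − ΣaΣb = 10477.2 − 10114.81 = 362.39
nΣa² − (Σa)² = 4062.15 − 3329.29 = 732.86; nΣb² − (Σb)² = 31281.75 − 30730.09 = 551.66
r = 362.39 / √(732.86 × 551.66) = 362.39 / 635.8377 ≈ 0.5699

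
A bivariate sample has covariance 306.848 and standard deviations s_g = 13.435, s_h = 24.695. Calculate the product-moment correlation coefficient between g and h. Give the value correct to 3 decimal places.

0.925

r = Cov(g,h) / (s_g · s_h) = 306.848 / (13.435 × 24.695)
  = 306.848 / 331.7773 ≈ 0.925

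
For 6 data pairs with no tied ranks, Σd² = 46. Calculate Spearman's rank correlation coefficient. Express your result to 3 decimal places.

ρ = 1 − 6Σd² / [n(n²−1)] = 1 − 6×46 / (6×35)
  = 1 − 276/210 = 1 − 1.3143 ≈ -0.314

-0.314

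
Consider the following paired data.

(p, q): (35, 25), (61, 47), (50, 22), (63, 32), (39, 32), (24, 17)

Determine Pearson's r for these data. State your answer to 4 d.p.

n = 6, Σp = 272, Σq = 175, Σp² = 13512, Σq² = 5655, Σpq = 8514
nΣpq − ΣpΣq = 51084 − 47600 = 3484
nΣp² − (Σp)² = 81072 − 73984 = 7088; nΣq² − (Σq)² = 33930 − 30625 = 3305
r = 3484 / √(7088 × 3305) = 3484 / 4840.0248 ≈ 0.7198

0.7198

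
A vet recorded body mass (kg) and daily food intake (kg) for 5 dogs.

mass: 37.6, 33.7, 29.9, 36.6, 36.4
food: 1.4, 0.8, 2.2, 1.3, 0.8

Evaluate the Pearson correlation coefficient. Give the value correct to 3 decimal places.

-0.612

n = 5, Σx = 174.2, Σy = 6.5, Σx² = 6107.98, Σy² = 9.77, Σxy = 222.08
nΣxy − ΣxΣy = 1110.4 − 1132.3 = -21.9
nΣx² − (Σx)² = 30539.9 − 30345.64 = 194.26; nΣy² − (Σy)² = 48.85 − 42.25 = 6.6
r = -21.9 / √(194.26 × 6.6) = -21.9 / 35.8066 ≈ -0.612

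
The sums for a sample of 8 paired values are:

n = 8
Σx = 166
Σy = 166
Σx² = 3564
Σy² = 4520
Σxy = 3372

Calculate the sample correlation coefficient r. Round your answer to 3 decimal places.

-0.202

r = (nΣxy − ΣxΣy) / √[(nΣx² − (Σx)²)(nΣy² − (Σy)²)]
Numerator: 8×3372 − 166×166 = -580
Denominator: √[(28512 − 27556)(36160 − 27556)] = √[956 × 8604] = 2868.0000
r = -580 / 2868.0000 ≈ -0.202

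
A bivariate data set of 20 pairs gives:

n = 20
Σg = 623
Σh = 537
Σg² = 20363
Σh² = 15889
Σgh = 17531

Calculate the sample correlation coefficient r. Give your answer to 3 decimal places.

0.677

r = (nΣgh − ΣgΣh) / √[(nΣg² − (Σg)²)(nΣh² − (Σh)²)]
Numerator: 20×17531 − 623×537 = 16069
Denominator: √[(407260 − 388129)(317780 − 288369)] = √[19131 × 29411] = 23720.4941
r = 16069 / 23720.4941 ≈ 0.677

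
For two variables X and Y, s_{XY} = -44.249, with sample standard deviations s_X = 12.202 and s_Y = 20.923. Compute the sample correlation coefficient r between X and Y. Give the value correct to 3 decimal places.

-0.173

r = Cov(X,Y) / (s_X · s_Y) = -44.249 / (12.202 × 20.923)
  = -44.249 / 255.3024 ≈ -0.173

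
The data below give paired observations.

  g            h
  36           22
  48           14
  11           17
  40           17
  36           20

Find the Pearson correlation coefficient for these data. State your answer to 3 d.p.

n = 5, Σg = 171, Σh = 90, Σg² = 6617, Σh² = 1658, Σgh = 3051
nΣgh − ΣgΣh = 15255 − 15390 = -135
nΣg² − (Σg)² = 33085 − 29241 = 3844; nΣh² − (Σh)² = 8290 − 8100 = 190
r = -135 / √(3844 × 190) = -135 / 854.6110 ≈ -0.158

-0.158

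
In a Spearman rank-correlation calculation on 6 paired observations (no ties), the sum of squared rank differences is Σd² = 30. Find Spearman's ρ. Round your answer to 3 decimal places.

0.143

ρ = 1 − 6Σd² / [n(n²−1)] = 1 − 6×30 / (6×35)
  = 1 − 180/210 = 1 − 0.8571 ≈ 0.143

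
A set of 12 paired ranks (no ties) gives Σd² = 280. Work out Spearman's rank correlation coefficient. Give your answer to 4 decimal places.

0.0210

ρ = 1 − 6Σd² / [n(n²−1)] = 1 − 6×280 / (12×143)
  = 1 − 1680/1716 = 1 − 0.97902 ≈ 0.0210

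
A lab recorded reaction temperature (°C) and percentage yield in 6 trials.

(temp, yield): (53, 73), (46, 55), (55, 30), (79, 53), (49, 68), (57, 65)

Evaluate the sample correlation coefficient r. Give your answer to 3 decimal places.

-0.180

n = 6, Σx = 339, Σy = 344, Σx² = 19841, Σy² = 20912, Σxy = 19273
nΣxy − ΣxΣy = 115638 − 116616 = -978
nΣx² − (Σx)² = 119046 − 114921 = 4125; nΣy² − (Σy)² = 125472 − 118336 = 7136
r = -978 / √(4125 × 7136) = -978 / 5425.4954 ≈ -0.180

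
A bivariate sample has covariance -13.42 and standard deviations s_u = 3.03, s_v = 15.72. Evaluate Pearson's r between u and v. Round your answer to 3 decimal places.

-0.282

r = Cov(u,v) / (s_u · s_v) = -13.42 / (3.03 × 15.72)
  = -13.42 / 47.6316 ≈ -0.282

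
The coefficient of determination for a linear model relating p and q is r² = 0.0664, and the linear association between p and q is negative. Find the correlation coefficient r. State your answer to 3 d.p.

|r| = √0.0664 = 0.258
The association is negative, so r = −0.258.

-0.258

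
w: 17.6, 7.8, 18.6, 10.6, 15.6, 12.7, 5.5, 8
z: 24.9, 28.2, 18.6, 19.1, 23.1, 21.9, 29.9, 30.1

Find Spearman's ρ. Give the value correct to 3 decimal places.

-0.690

Rank w: 7, 2, 8, 4, 6, 5, 1, 3
Rank z: 5, 6, 1, 2, 4, 3, 7, 8
d = rank(w) − rank(z): 2, -4, 7, 2, 2, 2, -6, -5; Σd² = 142
ρ = 1 − 6Σd² / [n(n²−1)] = 1 − 6×142 / (8×63) = 1 − 852/504 ≈ -0.690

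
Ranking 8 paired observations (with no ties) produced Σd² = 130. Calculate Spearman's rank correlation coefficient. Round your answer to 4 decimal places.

-0.5476

ρ = 1 − 6Σd² / [n(n²−1)] = 1 − 6×130 / (8×63)
  = 1 − 780/504 = 1 − 1.54762 ≈ -0.5476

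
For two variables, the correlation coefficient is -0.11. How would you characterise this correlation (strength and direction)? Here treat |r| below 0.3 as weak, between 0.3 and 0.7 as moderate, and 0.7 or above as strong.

weak negative

r = -0.11 < 0 so the relationship is negative.
|r| = 0.11, which falls in the weak range.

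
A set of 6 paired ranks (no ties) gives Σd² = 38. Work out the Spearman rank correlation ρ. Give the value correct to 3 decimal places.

-0.086

ρ = 1 − 6Σd² / [n(n²−1)] = 1 − 6×38 / (6×35)
  = 1 − 228/210 = 1 − 1.0857 ≈ -0.086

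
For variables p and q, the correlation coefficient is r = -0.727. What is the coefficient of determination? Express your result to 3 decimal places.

r² = (-0.727)² = 0.529

0.529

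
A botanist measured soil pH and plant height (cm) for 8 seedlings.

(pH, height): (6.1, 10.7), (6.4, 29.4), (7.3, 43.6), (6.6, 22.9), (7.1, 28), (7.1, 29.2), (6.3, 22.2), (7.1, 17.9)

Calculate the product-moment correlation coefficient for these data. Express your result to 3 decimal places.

0.637

n = 8, Σx = 54, Σy = 203.9, Σx² = 365.94, Σy² = 5854.11, Σxy = 1395.92
nΣxy − ΣxΣy = 11167.36 − 11010.6 = 156.76
nΣx² − (Σx)² = 2927.52 − 2916 = 11.52; nΣy² − (Σy)² = 46832.88 − 41575.21 = 5257.67
r = 156.76 / √(11.52 × 5257.67) = 156.76 / 246.1064 ≈ 0.637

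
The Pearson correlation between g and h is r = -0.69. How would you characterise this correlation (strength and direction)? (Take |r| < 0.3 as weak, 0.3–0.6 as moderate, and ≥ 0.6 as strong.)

r = -0.69 < 0 so the relationship is negative.
|r| = 0.69, which falls in the strong range.

strong negative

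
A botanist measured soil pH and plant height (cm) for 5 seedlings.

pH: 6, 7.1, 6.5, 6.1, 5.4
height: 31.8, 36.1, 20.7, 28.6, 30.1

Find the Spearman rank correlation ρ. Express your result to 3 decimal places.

Rank pH: 2, 5, 4, 3, 1
Rank height: 4, 5, 1, 2, 3
d = rank(pH) − rank(height): -2, 0, 3, 1, -2; Σd² = 18
ρ = 1 − 6Σd² / [n(n²−1)] = 1 − 6×18 / (5×24) = 1 − 108/120 ≈ 0.100

0.100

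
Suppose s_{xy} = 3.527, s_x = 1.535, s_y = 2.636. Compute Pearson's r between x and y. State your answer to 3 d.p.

0.872

r = Cov(x,y) / (s_x · s_y) = 3.527 / (1.535 × 2.636)
  = 3.527 / 4.0463 ≈ 0.872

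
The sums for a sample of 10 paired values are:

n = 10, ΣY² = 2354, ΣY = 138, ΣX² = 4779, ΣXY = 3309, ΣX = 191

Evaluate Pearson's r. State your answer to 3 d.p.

0.944

r = (nΣXY − ΣXΣY) / √[(nΣX² − (ΣX)²)(nΣY² − (ΣY)²)]
Numerator: 10×3309 − 191×138 = 6732
Denominator: √[(47790 − 36481)(23540 − 19044)] = √[11309 × 4496] = 7130.5865
r = 6732 / 7130.5865 ≈ 0.944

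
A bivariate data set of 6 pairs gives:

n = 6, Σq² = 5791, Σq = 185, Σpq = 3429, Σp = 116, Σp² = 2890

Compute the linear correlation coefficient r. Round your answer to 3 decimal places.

r = (nΣpq − ΣpΣq) / √[(nΣp² − (Σp)²)(nΣq² − (Σq)²)]
Numerator: 6×3429 − 116×185 = -886
Denominator: √[(17340 − 13456)(34746 − 34225)] = √[3884 × 521] = 1422.5203
r = -886 / 1422.5203 ≈ -0.623

-0.623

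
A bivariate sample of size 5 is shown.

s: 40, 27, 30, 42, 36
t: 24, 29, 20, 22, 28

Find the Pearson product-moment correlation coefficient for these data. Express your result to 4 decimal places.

n = 5, Σs = 175, Σt = 123, Σs² = 6289, Σt² = 3085, Σst = 4275
nΣst − ΣsΣt = 21375 − 21525 = -150
nΣs² − (Σs)² = 31445 − 30625 = 820; nΣt² − (Σt)² = 15425 − 15129 = 296
r = -150 / √(820 × 296) = -150 / 492.6662 ≈ -0.3045

-0.3045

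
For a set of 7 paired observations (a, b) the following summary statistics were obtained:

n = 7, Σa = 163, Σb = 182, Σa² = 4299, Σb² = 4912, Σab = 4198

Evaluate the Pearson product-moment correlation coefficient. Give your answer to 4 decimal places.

-0.1329

r = (nΣab − ΣaΣb) / √[(nΣa² − (Σa)²)(nΣb² − (Σb)²)]
Numerator: 7×4198 − 163×182 = -280
Denominator: √[(30093 − 26569)(34384 − 33124)] = √[3524 × 1260] = 2107.1877
r = -280 / 2107.1877 ≈ -0.1329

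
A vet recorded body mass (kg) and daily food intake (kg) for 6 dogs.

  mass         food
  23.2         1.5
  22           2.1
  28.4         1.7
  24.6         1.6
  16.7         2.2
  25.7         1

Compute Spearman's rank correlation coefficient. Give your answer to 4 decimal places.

-0.6000

Rank mass: 3, 2, 6, 4, 1, 5
Rank food: 2, 5, 4, 3, 6, 1
d = rank(mass) − rank(food): 1, -3, 2, 1, -5, 4; Σd² = 56
ρ = 1 − 6Σd² / [n(n²−1)] = 1 − 6×56 / (6×35) = 1 − 336/210 ≈ -0.6000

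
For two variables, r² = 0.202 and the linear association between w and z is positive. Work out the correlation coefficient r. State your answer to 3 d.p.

0.449

|r| = √0.202 = 0.449
The association is positive, so r = 0.449.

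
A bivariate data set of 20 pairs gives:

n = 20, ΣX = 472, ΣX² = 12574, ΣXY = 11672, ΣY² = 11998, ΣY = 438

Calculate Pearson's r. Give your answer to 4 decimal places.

0.7187

r = (nΣXY − ΣXΣY) / √[(nΣX² − (ΣX)²)(nΣY² − (ΣY)²)]
Numerator: 20×11672 − 472×438 = 26704
Denominator: √[(251480 − 222784)(239960 − 191844)] = √[28696 × 48116] = 37158.2661
r = 26704 / 37158.2661 ≈ 0.7187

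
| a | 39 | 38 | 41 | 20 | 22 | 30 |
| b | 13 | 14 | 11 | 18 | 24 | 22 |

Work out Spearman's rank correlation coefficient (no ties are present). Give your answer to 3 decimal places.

-0.829

Rank a: 5, 4, 6, 1, 2, 3
Rank b: 2, 3, 1, 4, 6, 5
d = rank(a) − rank(b): 3, 1, 5, -3, -4, -2; Σd² = 64
ρ = 1 − 6Σd² / [n(n²−1)] = 1 − 6×64 / (6×35) = 1 − 384/210 ≈ -0.829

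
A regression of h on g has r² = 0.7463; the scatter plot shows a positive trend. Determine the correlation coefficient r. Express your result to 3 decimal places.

|r| = √0.7463 = 0.864
The association is positive, so r = 0.864.

0.864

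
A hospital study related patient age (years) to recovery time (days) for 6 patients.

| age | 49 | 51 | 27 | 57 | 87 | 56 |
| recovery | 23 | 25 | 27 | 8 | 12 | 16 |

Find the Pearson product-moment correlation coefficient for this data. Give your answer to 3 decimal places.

n = 6, Σx = 327, Σy = 111, Σx² = 19685, Σy² = 2347, Σxy = 5527
nΣxy − ΣxΣy = 33162 − 36297 = -3135
nΣx² − (Σx)² = 118110 − 106929 = 11181; nΣy² − (Σy)² = 14082 − 12321 = 1761
r = -3135 / √(11181 × 1761) = -3135 / 4437.3124 ≈ -0.707

-0.707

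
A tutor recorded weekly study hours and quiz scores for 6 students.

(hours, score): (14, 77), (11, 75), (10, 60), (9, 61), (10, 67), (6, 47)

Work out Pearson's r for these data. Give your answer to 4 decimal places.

n = 6, Σx = 60, Σy = 387, Σx² = 634, Σy² = 25573, Σxy = 4004
nΣxy − ΣxΣy = 24024 − 23220 = 804
nΣx² − (Σx)² = 3804 − 3600 = 204; nΣy² − (Σy)² = 153438 − 149769 = 3669
r = 804 / √(204 × 3669) = 804 / 865.1451 ≈ 0.9293

0.9293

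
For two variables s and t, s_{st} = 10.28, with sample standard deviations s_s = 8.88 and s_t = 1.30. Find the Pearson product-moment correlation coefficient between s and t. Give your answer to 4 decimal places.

r = Cov(s,t) / (s_s · s_t) = 10.28 / (8.88 × 1.30)
  = 10.28 / 11.5440 ≈ 0.8905

0.8905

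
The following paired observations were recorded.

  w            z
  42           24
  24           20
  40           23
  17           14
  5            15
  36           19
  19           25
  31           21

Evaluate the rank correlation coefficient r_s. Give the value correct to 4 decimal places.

0.5476

Rank w: 8, 4, 7, 2, 1, 6, 3, 5
Rank z: 7, 4, 6, 1, 2, 3, 8, 5
d = rank(w) − rank(z): 1, 0, 1, 1, -1, 3, -5, 0; Σd² = 38
ρ = 1 − 6Σd² / [n(n²−1)] = 1 − 6×38 / (8×63) = 1 − 228/504 ≈ 0.5476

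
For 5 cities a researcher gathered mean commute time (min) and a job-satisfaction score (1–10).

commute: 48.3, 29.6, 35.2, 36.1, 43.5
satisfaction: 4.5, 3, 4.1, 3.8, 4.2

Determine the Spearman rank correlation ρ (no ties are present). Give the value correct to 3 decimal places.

Rank commute: 5, 1, 2, 3, 4
Rank satisfaction: 5, 1, 3, 2, 4
d = rank(commute) − rank(satisfaction): 0, 0, -1, 1, 0; Σd² = 2
ρ = 1 − 6Σd² / [n(n²−1)] = 1 − 6×2 / (5×24) = 1 − 12/120 ≈ 0.900

0.900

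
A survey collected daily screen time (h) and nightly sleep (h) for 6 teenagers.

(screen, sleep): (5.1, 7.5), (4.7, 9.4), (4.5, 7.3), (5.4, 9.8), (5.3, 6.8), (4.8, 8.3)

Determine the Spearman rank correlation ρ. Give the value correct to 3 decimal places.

0.200

Rank screen: 4, 2, 1, 6, 5, 3
Rank sleep: 3, 5, 2, 6, 1, 4
d = rank(screen) − rank(sleep): 1, -3, -1, 0, 4, -1; Σd² = 28
ρ = 1 − 6Σd² / [n(n²−1)] = 1 − 6×28 / (6×35) = 1 − 168/210 ≈ 0.200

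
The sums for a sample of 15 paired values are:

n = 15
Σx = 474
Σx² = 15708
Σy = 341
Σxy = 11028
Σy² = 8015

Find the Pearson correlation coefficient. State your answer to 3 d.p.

0.576

r = (nΣxy − ΣxΣy) / √[(nΣx² − (Σx)²)(nΣy² − (Σy)²)]
Numerator: 15×11028 − 474×341 = 3786
Denominator: √[(235620 − 224676)(120225 − 116281)] = √[10944 × 3944] = 6569.8658
r = 3786 / 6569.8658 ≈ 0.576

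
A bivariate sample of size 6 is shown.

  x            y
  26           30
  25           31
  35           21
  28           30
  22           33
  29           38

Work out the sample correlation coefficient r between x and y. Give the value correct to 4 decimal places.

n = 6, Σx = 165, Σy = 183, Σx² = 4635, Σy² = 5735, Σxy = 4958
nΣxy − ΣxΣy = 29748 − 30195 = -447
nΣx² − (Σx)² = 27810 − 27225 = 585; nΣy² − (Σy)² = 34410 − 33489 = 921
r = -447 / √(585 × 921) = -447 / 734.0198 ≈ -0.6090

-0.6090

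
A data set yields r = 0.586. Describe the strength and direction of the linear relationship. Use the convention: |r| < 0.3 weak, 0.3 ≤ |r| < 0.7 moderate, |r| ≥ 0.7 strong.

moderate positive

r = 0.586 > 0 so the relationship is positive.
|r| = 0.586, which falls in the moderate range.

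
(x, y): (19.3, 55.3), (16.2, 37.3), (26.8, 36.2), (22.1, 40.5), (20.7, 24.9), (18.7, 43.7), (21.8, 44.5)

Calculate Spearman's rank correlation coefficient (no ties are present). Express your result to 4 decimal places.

-0.2143

Rank x: 3, 1, 7, 6, 4, 2, 5
Rank y: 7, 3, 2, 4, 1, 5, 6
d = rank(x) − rank(y): -4, -2, 5, 2, 3, -3, -1; Σd² = 68
ρ = 1 − 6Σd² / [n(n²−1)] = 1 − 6×68 / (7×48) = 1 − 408/336 ≈ -0.2143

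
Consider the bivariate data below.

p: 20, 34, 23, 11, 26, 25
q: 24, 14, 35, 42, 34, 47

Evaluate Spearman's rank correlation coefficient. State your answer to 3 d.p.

Rank p: 2, 6, 3, 1, 5, 4
Rank q: 2, 1, 4, 5, 3, 6
d = rank(p) − rank(q): 0, 5, -1, -4, 2, -2; Σd² = 50
ρ = 1 − 6Σd² / [n(n²−1)] = 1 − 6×50 / (6×35) = 1 − 300/210 ≈ -0.429

-0.429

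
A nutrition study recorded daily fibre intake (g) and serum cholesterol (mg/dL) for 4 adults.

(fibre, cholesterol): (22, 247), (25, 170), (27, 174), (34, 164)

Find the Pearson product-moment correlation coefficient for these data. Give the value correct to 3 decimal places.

n = 4, Σx = 108, Σy = 755, Σx² = 2994, Σy² = 147081, Σxy = 19958
nΣxy − ΣxΣy = 79832 − 81540 = -1708
nΣx² − (Σx)² = 11976 − 11664 = 312; nΣy² − (Σy)² = 588324 − 570025 = 18299
r = -1708 / √(312 × 18299) = -1708 / 2389.4116 ≈ -0.715

-0.715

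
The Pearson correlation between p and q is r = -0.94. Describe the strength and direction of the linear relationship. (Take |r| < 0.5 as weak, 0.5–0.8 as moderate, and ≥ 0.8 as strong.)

strong negative

r = -0.94 < 0 so the relationship is negative.
|r| = 0.94, which falls in the strong range.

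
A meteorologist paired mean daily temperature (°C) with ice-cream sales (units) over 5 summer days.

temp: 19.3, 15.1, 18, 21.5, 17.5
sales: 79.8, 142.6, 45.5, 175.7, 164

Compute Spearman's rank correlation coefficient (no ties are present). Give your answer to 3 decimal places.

Rank temp: 4, 1, 3, 5, 2
Rank sales: 2, 3, 1, 5, 4
d = rank(temp) − rank(sales): 2, -2, 2, 0, -2; Σd² = 16
ρ = 1 − 6Σd² / [n(n²−1)] = 1 − 6×16 / (5×24) = 1 − 96/120 ≈ 0.200

0.200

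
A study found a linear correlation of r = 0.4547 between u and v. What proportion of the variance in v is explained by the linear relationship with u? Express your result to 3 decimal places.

r² = (0.4547)² = 0.207

0.207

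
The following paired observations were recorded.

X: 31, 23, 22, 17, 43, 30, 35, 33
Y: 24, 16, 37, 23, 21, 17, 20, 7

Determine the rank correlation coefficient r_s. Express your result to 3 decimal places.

-0.310

Rank X: 5, 3, 2, 1, 8, 4, 7, 6
Rank Y: 7, 2, 8, 6, 5, 3, 4, 1
d = rank(X) − rank(Y): -2, 1, -6, -5, 3, 1, 3, 5; Σd² = 110
ρ = 1 − 6Σd² / [n(n²−1)] = 1 − 6×110 / (8×63) = 1 − 660/504 ≈ -0.310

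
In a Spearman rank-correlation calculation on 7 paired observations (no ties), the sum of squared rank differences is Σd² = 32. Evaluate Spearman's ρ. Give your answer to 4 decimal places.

ρ = 1 − 6Σd² / [n(n²−1)] = 1 − 6×32 / (7×48)
  = 1 − 192/336 = 1 − 0.57143 ≈ 0.4286

0.4286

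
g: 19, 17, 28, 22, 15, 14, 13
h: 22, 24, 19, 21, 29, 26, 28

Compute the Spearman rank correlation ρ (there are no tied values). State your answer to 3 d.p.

Rank g: 5, 4, 7, 6, 3, 2, 1
Rank h: 3, 4, 1, 2, 7, 5, 6
d = rank(g) − rank(h): 2, 0, 6, 4, -4, -3, -5; Σd² = 106
ρ = 1 − 6Σd² / [n(n²−1)] = 1 − 6×106 / (7×48) = 1 − 636/336 ≈ -0.893

-0.893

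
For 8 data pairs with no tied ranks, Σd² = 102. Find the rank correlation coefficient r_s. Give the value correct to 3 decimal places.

ρ = 1 − 6Σd² / [n(n²−1)] = 1 − 6×102 / (8×63)
  = 1 − 612/504 = 1 − 1.2143 ≈ -0.214

-0.214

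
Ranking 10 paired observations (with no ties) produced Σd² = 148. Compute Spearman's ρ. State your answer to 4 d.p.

0.1030

ρ = 1 − 6Σd² / [n(n²−1)] = 1 − 6×148 / (10×99)
  = 1 − 888/990 = 1 − 0.89697 ≈ 0.1030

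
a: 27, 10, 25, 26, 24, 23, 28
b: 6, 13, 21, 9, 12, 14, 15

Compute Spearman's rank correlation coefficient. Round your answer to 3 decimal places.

Rank a: 6, 1, 4, 5, 3, 2, 7
Rank b: 1, 4, 7, 2, 3, 5, 6
d = rank(a) − rank(b): 5, -3, -3, 3, 0, -3, 1; Σd² = 62
ρ = 1 − 6Σd² / [n(n²−1)] = 1 − 6×62 / (7×48) = 1 − 372/336 ≈ -0.107

-0.107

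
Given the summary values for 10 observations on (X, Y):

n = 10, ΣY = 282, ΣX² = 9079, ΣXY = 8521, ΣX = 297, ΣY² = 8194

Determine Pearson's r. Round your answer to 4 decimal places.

r = (nΣXY − ΣXΣY) / √[(nΣX² − (ΣX)²)(nΣY² − (ΣY)²)]
Numerator: 10×8521 − 297×282 = 1456
Denominator: √[(90790 − 88209)(81940 − 79524)] = √[2581 × 2416] = 2497.1376
r = 1456 / 2497.1376 ≈ 0.5831

0.5831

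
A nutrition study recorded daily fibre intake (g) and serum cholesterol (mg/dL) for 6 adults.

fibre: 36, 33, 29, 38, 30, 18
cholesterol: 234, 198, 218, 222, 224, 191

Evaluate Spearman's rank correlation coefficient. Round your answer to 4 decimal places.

Rank fibre: 5, 4, 2, 6, 3, 1
Rank cholesterol: 6, 2, 3, 4, 5, 1
d = rank(fibre) − rank(cholesterol): -1, 2, -1, 2, -2, 0; Σd² = 14
ρ = 1 − 6Σd² / [n(n²−1)] = 1 − 6×14 / (6×35) = 1 − 84/210 ≈ 0.6000

0.6000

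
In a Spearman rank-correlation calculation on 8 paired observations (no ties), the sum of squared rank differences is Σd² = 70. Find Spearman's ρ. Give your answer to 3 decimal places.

ρ = 1 − 6Σd² / [n(n²−1)] = 1 − 6×70 / (8×63)
  = 1 − 420/504 = 1 − 0.8333 ≈ 0.167

0.167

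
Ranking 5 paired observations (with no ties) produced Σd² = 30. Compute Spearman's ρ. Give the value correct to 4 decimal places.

-0.5000

ρ = 1 − 6Σd² / [n(n²−1)] = 1 − 6×30 / (5×24)
  = 1 − 180/120 = 1 − 1.50000 ≈ -0.5000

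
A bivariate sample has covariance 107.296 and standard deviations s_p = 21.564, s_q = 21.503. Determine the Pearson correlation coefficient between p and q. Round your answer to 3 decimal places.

0.231

r = Cov(p,q) / (s_p · s_q) = 107.296 / (21.564 × 21.503)
  = 107.296 / 463.6907 ≈ 0.231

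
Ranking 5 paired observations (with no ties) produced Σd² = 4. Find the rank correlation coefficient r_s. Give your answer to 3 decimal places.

0.800

ρ = 1 − 6Σd² / [n(n²−1)] = 1 − 6×4 / (5×24)
  = 1 − 24/120 = 1 − 0.2000 ≈ 0.800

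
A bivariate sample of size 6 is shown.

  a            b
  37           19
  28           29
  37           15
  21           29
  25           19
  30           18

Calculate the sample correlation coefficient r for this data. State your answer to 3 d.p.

-0.689

n = 6, Σa = 178, Σb = 129, Σa² = 5488, Σb² = 2953, Σab = 3694
nΣab − ΣaΣb = 22164 − 22962 = -798
nΣa² − (Σa)² = 32928 − 31684 = 1244; nΣb² − (Σb)² = 17718 − 16641 = 1077
r = -798 / √(1244 × 1077) = -798 / 1157.4921 ≈ -0.689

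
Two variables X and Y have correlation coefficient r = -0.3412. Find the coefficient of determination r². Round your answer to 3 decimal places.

r² = (-0.3412)² = 0.116

0.116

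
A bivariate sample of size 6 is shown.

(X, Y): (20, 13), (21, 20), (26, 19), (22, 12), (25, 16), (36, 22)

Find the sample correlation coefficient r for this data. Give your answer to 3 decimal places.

n = 6, ΣX = 150, ΣY = 102, ΣX² = 3922, ΣY² = 1814, ΣXY = 2630
nΣXY − ΣXΣY = 15780 − 15300 = 480
nΣX² − (ΣX)² = 23532 − 22500 = 1032; nΣY² − (ΣY)² = 10884 − 10404 = 480
r = 480 / √(1032 × 480) = 480 / 703.8182 ≈ 0.682

0.682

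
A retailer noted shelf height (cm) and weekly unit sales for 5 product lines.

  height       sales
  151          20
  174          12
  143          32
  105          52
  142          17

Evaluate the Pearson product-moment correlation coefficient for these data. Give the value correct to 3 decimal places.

n = 5, Σx = 715, Σy = 133, Σx² = 104715, Σy² = 4561, Σxy = 17558
nΣxy − ΣxΣy = 87790 − 95095 = -7305
nΣx² − (Σx)² = 523575 − 511225 = 12350; nΣy² − (Σy)² = 22805 − 17689 = 5116
r = -7305 / √(12350 × 5116) = -7305 / 7948.7483 ≈ -0.919

-0.919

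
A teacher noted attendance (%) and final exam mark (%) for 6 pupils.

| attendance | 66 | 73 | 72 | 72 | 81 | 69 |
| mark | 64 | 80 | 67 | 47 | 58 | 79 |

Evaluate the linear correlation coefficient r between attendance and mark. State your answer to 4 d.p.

-0.2672

n = 6, Σx = 433, Σy = 395, Σx² = 31375, Σy² = 26799, Σxy = 28421
nΣxy − ΣxΣy = 170526 − 171035 = -509
nΣx² − (Σx)² = 188250 − 187489 = 761; nΣy² − (Σy)² = 160794 − 156025 = 4769
r = -509 / √(761 × 4769) = -509 / 1905.0483 ≈ -0.2672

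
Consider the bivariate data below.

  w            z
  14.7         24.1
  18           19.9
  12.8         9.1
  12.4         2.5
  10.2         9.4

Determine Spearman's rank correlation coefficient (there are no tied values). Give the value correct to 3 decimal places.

0.600

Rank w: 4, 5, 3, 2, 1
Rank z: 5, 4, 2, 1, 3
d = rank(w) − rank(z): -1, 1, 1, 1, -2; Σd² = 8
ρ = 1 − 6Σd² / [n(n²−1)] = 1 − 6×8 / (5×24) = 1 − 48/120 ≈ 0.600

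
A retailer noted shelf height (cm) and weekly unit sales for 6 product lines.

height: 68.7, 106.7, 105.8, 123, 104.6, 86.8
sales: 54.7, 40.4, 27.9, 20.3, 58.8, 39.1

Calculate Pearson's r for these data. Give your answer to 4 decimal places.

n = 6, Σx = 595.6, Σy = 241.2, Σx² = 60902.62, Σy² = 10801, Σxy = 23061.65
nΣxy − ΣxΣy = 138369.9 − 143658.72 = -5288.82
nΣx² − (Σx)² = 365415.72 − 354739.36 = 10676.36; nΣy² − (Σy)² = 64806 − 58177.44 = 6628.56
r = -5288.82 / √(10676.36 × 6628.56) = -5288.82 / 8412.4249 ≈ -0.6287

-0.6287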